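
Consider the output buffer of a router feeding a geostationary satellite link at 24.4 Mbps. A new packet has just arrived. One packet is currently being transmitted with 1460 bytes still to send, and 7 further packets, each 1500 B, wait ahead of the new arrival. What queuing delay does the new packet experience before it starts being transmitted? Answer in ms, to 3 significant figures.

3.92 ms

Each queued packet: L/R = 12000/24400000 = 0.491803 ms.
7 queued → 3.44262 ms.
Plus remaining 11680 bits of current packet: 0.478689 ms.
Queuing delay = 3.92 ms.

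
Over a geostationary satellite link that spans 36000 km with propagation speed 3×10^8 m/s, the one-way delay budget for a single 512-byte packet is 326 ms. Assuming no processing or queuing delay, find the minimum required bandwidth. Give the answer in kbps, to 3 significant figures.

19.9 kbps

L = 4096 bits.
Propagation delay = 36000000 / 300000000 = 120 ms.
Transmission budget = 326 − 120 = 206 ms.
R ≥ L / t_tx = 4096 bits / 0.206 s = 19.9 kbps.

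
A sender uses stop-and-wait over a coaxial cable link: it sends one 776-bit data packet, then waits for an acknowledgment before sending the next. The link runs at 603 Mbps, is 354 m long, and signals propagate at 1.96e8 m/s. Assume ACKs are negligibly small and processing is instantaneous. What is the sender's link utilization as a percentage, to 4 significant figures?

26.27 %

t_tx = L/R = 776/603000000 = 1.2869e-06 s.
t_prop = 354/196000000 = 1.80612e-06 s; RTT = 3.61224e-06 s.
Cycle = t_tx + RTT = 4.89914e-06 s.
Utilization = t_tx / cycle = 1.2869e-06/4.89914e-06 = 26.27 %.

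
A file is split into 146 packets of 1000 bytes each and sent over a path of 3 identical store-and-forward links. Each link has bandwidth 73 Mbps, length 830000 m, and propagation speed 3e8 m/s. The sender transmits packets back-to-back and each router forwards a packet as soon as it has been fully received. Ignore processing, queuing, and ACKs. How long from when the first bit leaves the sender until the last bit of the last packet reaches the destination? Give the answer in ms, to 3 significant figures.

24.5 ms

Per-hop transmission t_tx = L/R = 8000/73000000 = 0.109589 ms.
Per-hop propagation t_prop = 830000/300000000 = 2.76667 ms.
Pipeline fill: first packet needs 3·t_tx to clear all hops; remaining 145 packets each add one t_tx.
Total = (3+146-1)·t_tx + 3·t_prop = 148·0.109589 + 3·2.76667 = 24.5 ms.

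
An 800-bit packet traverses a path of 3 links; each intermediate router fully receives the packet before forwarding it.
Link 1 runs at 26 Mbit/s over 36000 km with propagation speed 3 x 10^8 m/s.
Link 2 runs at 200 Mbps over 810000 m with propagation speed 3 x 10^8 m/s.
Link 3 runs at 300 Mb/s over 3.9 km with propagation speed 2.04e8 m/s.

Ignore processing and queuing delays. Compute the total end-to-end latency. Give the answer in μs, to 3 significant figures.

Transmission delays (L/R per hop): 30.7692, 4, 2.66667 μs; sum = 37.4359 μs.
Propagation delays (d/s per hop): 120000, 2700, 19.1176 μs; sum = 122719 μs.
End-to-end = 123000 μs.

123000 μs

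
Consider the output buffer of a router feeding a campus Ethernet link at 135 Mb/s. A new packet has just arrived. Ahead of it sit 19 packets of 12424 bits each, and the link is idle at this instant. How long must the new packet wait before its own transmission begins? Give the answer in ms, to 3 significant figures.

1.75 ms

Each queued packet: L/R = 12424/135000000 = 0.0920296 ms.
19 queued → 1.74856 ms.
Queuing delay = 1.75 ms.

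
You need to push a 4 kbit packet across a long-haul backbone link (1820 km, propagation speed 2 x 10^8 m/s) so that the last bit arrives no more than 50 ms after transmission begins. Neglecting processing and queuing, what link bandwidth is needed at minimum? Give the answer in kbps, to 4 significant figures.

Propagation delay = 1820000 / 200000000 = 9.1 ms.
Transmission budget = 50 − 9.1 = 40.9 ms.
R ≥ L / t_tx = 4000 bits / 0.0409 s = 97.80 kbps.

97.80 kbps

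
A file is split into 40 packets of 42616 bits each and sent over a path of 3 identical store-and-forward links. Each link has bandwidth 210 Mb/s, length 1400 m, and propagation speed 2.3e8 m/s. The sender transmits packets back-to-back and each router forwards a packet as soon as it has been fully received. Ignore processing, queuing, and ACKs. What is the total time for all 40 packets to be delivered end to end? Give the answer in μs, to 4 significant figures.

8541 μs

Per-hop transmission t_tx = L/R = 42616/210000000 = 202.933 μs.
Per-hop propagation t_prop = 1400/2.3e+08 = 6.08696 μs.
Pipeline fill: first packet needs 3·t_tx to clear all hops; remaining 39 packets each add one t_tx.
Total = (3+40-1)·t_tx + 3·t_prop = 42·202.933 + 3·6.08696 = 8541 μs.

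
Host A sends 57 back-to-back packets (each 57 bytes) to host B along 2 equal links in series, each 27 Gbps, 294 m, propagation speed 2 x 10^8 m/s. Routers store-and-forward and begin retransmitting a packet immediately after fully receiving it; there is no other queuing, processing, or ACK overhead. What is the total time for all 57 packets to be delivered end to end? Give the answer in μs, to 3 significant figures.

Per-hop transmission t_tx = L/R = 456/27000000000 = 0.0168889 μs.
Per-hop propagation t_prop = 294/200000000 = 1.47 μs.
Pipeline fill: first packet needs 2·t_tx to clear all hops; remaining 56 packets each add one t_tx.
Total = (2+57-1)·t_tx + 2·t_prop = 58·0.0168889 + 2·1.47 = 3.92 μs.

3.92 μs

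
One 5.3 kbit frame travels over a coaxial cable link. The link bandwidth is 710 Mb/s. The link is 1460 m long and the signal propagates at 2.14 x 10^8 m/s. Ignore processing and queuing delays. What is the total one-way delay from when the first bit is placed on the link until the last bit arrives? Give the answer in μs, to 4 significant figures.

14.29 μs

L = 5300 bits.
Transmission delay = L/R = 5300 / 710000000 = 7.46479 μs.
Propagation delay = d/s = 1460 m / 214000000 m/s = 6.82243 μs.
Total = 14.29 μs.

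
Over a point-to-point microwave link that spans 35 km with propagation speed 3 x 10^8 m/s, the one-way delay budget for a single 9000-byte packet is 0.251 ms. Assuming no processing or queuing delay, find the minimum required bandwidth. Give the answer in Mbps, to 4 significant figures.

L = 72000 bits.
Propagation delay = 35000 / 300000000 = 0.116667 ms.
Transmission budget = 0.251 − 0.116667 = 0.134333 ms.
R ≥ L / t_tx = 72000 bits / 0.000134333 s = 536.0 Mbps.

536.0 Mbps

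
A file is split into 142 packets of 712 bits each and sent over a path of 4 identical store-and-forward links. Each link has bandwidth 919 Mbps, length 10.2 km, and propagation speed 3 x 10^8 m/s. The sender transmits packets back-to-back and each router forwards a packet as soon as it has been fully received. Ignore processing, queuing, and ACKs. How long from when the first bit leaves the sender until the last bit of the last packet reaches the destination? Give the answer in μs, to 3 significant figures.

248 μs

Per-hop transmission t_tx = L/R = 712/919000000 = 0.774755 μs.
Per-hop propagation t_prop = 10200/300000000 = 34 μs.
Pipeline fill: first packet needs 4·t_tx to clear all hops; remaining 141 packets each add one t_tx.
Total = (4+142-1)·t_tx + 4·t_prop = 145·0.774755 + 4·34 = 248 μs.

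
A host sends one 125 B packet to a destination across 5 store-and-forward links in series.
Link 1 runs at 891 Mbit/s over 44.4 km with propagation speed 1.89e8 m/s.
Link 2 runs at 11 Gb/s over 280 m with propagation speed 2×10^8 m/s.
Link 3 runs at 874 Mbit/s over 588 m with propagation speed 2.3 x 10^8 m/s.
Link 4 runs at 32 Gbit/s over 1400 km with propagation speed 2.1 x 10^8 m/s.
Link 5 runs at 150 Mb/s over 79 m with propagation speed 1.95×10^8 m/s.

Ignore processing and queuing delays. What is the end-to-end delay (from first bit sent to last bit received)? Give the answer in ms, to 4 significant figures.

L = 125 × 8 = 1000 bits.
Transmission delays (L/R per hop): 0.00112233, 9.09091e-05, 0.00114416, 3.125e-05, 0.00666667 ms; sum = 0.00905532 ms.
Propagation delays (d/s per hop): 0.234921, 0.0014, 0.00255652, 6.66667, 0.000405128 ms; sum = 6.90595 ms.
End-to-end = 6.915 ms.

6.915 ms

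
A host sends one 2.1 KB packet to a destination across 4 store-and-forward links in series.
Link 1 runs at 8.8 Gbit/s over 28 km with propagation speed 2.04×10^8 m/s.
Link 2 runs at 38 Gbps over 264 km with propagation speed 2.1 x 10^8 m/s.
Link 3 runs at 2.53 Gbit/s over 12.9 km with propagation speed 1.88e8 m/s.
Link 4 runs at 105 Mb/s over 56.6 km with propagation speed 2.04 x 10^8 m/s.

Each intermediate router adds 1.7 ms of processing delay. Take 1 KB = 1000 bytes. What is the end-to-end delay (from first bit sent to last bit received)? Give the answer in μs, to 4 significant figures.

7009 μs

L = 16800 bits.
Transmission delays (L/R per hop): 1.90909, 0.442105, 6.64032, 160 μs; sum = 168.992 μs.
Propagation delays (d/s per hop): 137.255, 1257.14, 68.617, 277.451 μs; sum = 1740.47 μs.
Processing at 3 router(s): 3 × 1.7 ms = 5100 μs.
End-to-end = 7009 μs.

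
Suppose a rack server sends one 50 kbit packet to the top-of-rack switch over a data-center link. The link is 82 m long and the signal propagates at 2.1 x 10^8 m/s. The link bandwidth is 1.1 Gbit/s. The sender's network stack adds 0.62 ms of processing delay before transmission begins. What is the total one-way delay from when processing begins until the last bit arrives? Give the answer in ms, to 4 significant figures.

0.6658 ms

L = 50000 bits.
Transmission delay = L/R = 50000 / 1100000000 = 0.0454545 ms.
Propagation delay = d/s = 82 m / 210000000 m/s = 0.000390476 ms.
Plus processing delay 0.62 ms = 0.62 ms.
Total = 0.6658 ms.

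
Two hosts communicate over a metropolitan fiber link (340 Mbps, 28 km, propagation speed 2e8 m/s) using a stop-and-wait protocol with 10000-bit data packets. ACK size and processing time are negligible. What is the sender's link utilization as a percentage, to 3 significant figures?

9.51 %

t_tx = L/R = 10000/340000000 = 2.94118e-05 s.
t_prop = 28000/200000000 = 0.00014 s; RTT = 0.00028 s.
Cycle = t_tx + RTT = 0.000309412 s.
Utilization = t_tx / cycle = 2.94118e-05/0.000309412 = 9.51 %.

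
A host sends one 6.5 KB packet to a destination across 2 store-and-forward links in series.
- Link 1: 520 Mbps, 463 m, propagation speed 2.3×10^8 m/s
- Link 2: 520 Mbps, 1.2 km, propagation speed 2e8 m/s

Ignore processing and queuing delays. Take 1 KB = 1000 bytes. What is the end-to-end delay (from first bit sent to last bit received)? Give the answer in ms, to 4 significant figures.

0.2080 ms

L = 52000 bits.
Transmission delay per hop = L/R = 52000/520000000 = 0.1 ms; 2 hops → 0.2 ms.
Propagation delays (d/s per hop): 0.00201304, 0.006 ms; sum = 0.00801304 ms.
End-to-end = 0.2080 ms.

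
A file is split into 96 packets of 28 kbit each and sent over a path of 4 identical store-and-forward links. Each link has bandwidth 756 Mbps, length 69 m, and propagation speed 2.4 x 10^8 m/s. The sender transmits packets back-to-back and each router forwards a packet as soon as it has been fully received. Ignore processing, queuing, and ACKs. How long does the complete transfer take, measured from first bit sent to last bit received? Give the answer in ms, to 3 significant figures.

3.67 ms

Per-hop transmission t_tx = L/R = 28000/756000000 = 0.037037 ms.
Per-hop propagation t_prop = 69/240000000 = 0.0002875 ms.
Pipeline fill: first packet needs 4·t_tx to clear all hops; remaining 95 packets each add one t_tx.
Total = (4+96-1)·t_tx + 4·t_prop = 99·0.037037 + 4·0.0002875 = 3.67 ms.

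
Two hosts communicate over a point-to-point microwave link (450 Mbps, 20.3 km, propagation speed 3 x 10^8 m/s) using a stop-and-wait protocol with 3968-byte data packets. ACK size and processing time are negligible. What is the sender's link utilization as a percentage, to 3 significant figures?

34.3 %

t_tx = L/R = 31744/450000000 = 7.05422e-05 s.
t_prop = 20300/300000000 = 6.76667e-05 s; RTT = 0.000135333 s.
Cycle = t_tx + RTT = 0.000205876 s.
Utilization = t_tx / cycle = 7.05422e-05/0.000205876 = 34.3 %.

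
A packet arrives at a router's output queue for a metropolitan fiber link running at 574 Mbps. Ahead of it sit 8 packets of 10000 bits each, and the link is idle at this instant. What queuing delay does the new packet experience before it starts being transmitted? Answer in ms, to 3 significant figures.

0.139 ms

Each queued packet: L/R = 10000/574000000 = 0.0174216 ms.
8 queued → 0.139373 ms.
Queuing delay = 0.139 ms.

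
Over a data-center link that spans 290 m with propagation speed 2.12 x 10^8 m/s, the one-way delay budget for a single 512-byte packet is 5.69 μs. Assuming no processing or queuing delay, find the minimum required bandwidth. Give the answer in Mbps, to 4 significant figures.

947.7 Mbps

L = 4096 bits.
Propagation delay = 290 / 212000000 = 1.36792 μs.
Transmission budget = 5.69 − 1.36792 = 4.32208 μs.
R ≥ L / t_tx = 4096 bits / 4.32208e-06 s = 947.7 Mbps.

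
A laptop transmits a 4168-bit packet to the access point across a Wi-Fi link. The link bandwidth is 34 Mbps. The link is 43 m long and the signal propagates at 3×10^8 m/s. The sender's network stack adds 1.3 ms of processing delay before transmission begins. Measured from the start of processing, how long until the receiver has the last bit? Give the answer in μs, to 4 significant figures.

1423 μs

Transmission delay = L/R = 4168 / 34000000 = 122.588 μs.
Propagation delay = d/s = 43 m / 300000000 m/s = 0.143333 μs.
Plus processing delay 1.3 ms = 1300 μs.
Total = 1423 μs.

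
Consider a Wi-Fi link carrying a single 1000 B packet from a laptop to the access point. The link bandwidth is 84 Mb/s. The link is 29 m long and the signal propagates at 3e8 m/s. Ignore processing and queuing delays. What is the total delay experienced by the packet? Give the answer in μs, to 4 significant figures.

L = 1000 × 8 = 8000 bits.
Transmission delay = L/R = 8000 / 84000000 = 95.2381 μs.
Propagation delay = d/s = 29 m / 300000000 m/s = 0.0966667 μs.
Total = 95.33 μs.

95.33 μs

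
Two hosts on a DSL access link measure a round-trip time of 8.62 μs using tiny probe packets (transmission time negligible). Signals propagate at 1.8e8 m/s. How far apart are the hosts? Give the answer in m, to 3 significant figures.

776 m

One-way propagation = RTT/2 = 4.31 μs.
d = s × t = 180000000 × 4.31e-06 = 776 m.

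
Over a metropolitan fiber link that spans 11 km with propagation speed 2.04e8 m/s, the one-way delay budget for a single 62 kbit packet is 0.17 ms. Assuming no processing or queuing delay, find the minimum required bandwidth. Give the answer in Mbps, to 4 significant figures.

Propagation delay = 11000 / 204000000 = 0.0539216 ms.
Transmission budget = 0.17 − 0.0539216 = 0.116078 ms.
R ≥ L / t_tx = 62000 bits / 0.000116078 s = 534.1 Mbps.

534.1 Mbps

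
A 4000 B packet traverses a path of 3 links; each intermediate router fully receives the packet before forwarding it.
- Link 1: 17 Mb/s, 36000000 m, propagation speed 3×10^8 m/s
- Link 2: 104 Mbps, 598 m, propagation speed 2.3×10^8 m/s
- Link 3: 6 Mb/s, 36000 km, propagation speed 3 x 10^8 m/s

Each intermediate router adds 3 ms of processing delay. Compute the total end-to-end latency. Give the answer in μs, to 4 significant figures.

L = 4000 × 8 = 32000 bits.
Transmission delays (L/R per hop): 1882.35, 307.692, 5333.33 μs; sum = 7523.38 μs.
Propagation delays (d/s per hop): 120000, 2.6, 120000 μs; sum = 240003 μs.
Processing at 2 router(s): 2 × 3 ms = 6000 μs.
End-to-end = 253500 μs.

253500 μs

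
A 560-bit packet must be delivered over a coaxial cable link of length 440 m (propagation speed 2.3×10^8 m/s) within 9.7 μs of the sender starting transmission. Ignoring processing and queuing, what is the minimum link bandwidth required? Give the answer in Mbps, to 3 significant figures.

Propagation delay = 440 / 2.3e+08 = 1.91304 μs.
Transmission budget = 9.7 − 1.91304 = 7.78696 μs.
R ≥ L / t_tx = 560 bits / 7.78696e-06 s = 71.9 Mbps.

71.9 Mbps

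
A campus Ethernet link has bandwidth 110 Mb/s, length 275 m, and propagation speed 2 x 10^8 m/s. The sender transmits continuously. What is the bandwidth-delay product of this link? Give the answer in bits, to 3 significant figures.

Propagation delay = 275 / 200000000 = 1.375e-06 s.
BDP = R × t_prop = 110000000 × 1.375e-06 = 151.25 bits.

151 bits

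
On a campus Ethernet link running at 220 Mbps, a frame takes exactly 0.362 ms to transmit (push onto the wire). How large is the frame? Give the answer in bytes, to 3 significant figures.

L = R × t_tx = 220000000 b/s × 0.000362 s = 79640 bits.
In bytes: 79640 / 8 = 9960 bytes.

9960 bytes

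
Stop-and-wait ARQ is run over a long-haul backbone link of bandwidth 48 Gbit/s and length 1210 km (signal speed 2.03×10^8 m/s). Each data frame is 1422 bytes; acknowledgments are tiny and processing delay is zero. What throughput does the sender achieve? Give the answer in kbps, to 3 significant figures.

954 kbps

t_tx = L/R = 11376/48000000000 = 2.37e-07 s.
t_prop = 1210000/2.03e+08 = 0.00596059 s; RTT = 0.0119212 s.
Cycle = t_tx + RTT = 0.0119214 s.
Throughput = L / cycle = 11376 / 0.0119214 = 954 kbps.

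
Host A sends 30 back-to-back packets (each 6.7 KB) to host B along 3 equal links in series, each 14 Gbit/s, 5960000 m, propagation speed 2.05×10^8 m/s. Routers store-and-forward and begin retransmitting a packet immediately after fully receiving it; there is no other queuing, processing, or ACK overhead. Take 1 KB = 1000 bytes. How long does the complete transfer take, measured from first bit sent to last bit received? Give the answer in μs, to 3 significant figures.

87300 μs

Per-hop transmission t_tx = L/R = 53600/14000000000 = 3.82857 μs.
Per-hop propagation t_prop = 5960000/2.05e+08 = 29073.2 μs.
Pipeline fill: first packet needs 3·t_tx to clear all hops; remaining 29 packets each add one t_tx.
Total = (3+30-1)·t_tx + 3·t_prop = 32·3.82857 + 3·29073.2 = 87300 μs.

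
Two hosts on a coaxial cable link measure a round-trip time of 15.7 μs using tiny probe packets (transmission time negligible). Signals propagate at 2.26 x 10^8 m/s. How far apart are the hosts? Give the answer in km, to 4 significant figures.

One-way propagation = RTT/2 = 7.85 μs.
d = s × t = 2.26e+08 × 7.85e-06 = 1.774 km.

1.774 km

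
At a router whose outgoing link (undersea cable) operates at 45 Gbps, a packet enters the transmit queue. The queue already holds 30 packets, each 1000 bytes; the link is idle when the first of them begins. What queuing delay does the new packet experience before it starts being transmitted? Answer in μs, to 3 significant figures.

5.33 μs

Each queued packet: L/R = 8000/45000000000 = 0.177778 μs.
30 queued → 5.33333 μs.
Queuing delay = 5.33 μs.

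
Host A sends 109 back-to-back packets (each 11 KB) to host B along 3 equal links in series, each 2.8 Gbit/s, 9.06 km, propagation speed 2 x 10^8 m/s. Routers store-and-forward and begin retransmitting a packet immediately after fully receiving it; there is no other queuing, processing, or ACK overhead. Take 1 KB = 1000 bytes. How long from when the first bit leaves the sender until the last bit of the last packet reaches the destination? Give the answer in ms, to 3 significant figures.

Per-hop transmission t_tx = L/R = 88000/2800000000 = 0.0314286 ms.
Per-hop propagation t_prop = 9060/200000000 = 0.0453 ms.
Pipeline fill: first packet needs 3·t_tx to clear all hops; remaining 108 packets each add one t_tx.
Total = (3+109-1)·t_tx + 3·t_prop = 111·0.0314286 + 3·0.0453 = 3.62 ms.

3.62 ms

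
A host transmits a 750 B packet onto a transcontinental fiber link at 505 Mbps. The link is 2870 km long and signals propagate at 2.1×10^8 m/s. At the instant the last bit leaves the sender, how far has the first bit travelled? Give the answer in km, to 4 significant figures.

2.495 km

t_tx = L/R = 6000/505000000 = 1.18812e-05 s.
Distance = s × t_tx = 210000000 × 1.18812e-05 = 2.495 km.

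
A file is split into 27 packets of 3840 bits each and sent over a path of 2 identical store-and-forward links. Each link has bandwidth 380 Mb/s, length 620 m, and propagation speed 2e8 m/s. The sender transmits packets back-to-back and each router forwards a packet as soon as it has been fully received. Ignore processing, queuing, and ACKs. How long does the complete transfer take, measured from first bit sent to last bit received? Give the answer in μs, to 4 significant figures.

289.1 μs

Per-hop transmission t_tx = L/R = 3840/380000000 = 10.1053 μs.
Per-hop propagation t_prop = 620/200000000 = 3.1 μs.
Pipeline fill: first packet needs 2·t_tx to clear all hops; remaining 26 packets each add one t_tx.
Total = (2+27-1)·t_tx + 2·t_prop = 28·10.1053 + 2·3.1 = 289.1 μs.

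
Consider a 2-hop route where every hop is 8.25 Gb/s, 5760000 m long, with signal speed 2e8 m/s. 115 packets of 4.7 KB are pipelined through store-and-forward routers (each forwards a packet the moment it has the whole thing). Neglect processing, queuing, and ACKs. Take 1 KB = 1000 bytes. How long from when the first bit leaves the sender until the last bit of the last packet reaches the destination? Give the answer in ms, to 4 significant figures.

Per-hop transmission t_tx = L/R = 37600/8250000000 = 0.00455758 ms.
Per-hop propagation t_prop = 5760000/200000000 = 28.8 ms.
Pipeline fill: first packet needs 2·t_tx to clear all hops; remaining 114 packets each add one t_tx.
Total = (2+115-1)·t_tx + 2·t_prop = 116·0.00455758 + 2·28.8 = 58.13 ms.

58.13 ms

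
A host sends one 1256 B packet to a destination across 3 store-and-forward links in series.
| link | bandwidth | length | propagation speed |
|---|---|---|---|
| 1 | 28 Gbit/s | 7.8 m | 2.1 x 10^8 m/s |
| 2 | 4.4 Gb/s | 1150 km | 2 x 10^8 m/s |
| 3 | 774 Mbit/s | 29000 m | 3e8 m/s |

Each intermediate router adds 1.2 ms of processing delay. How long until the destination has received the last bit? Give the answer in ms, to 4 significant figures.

L = 1256 × 8 = 10048 bits.
Transmission delays (L/R per hop): 0.000358857, 0.00228364, 0.0129819 ms; sum = 0.0156244 ms.
Propagation delays (d/s per hop): 3.71429e-05, 5.75, 0.0966667 ms; sum = 5.8467 ms.
Processing at 2 router(s): 2 × 1.2 ms = 2.4 ms.
End-to-end = 8.262 ms.

8.262 ms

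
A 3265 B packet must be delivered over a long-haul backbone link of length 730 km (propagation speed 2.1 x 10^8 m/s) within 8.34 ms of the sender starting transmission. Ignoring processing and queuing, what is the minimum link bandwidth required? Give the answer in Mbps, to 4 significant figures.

L = 26120 bits.
Propagation delay = 730000 / 210000000 = 3.47619 ms.
Transmission budget = 8.34 − 3.47619 = 4.86381 ms.
R ≥ L / t_tx = 26120 bits / 0.00486381 s = 5.370 Mbps.

5.370 Mbps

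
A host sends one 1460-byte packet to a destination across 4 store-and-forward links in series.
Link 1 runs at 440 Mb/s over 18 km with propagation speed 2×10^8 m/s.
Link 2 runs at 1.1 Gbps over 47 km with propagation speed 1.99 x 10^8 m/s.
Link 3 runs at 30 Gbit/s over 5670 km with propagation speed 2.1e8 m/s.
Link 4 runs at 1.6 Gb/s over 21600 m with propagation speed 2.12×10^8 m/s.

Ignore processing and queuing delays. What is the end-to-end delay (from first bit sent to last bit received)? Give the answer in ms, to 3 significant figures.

27.5 ms

L = 1460 × 8 = 11680 bits.
Transmission delays (L/R per hop): 0.0265455, 0.0106182, 0.000389333, 0.0073 ms; sum = 0.044853 ms.
Propagation delays (d/s per hop): 0.09, 0.236181, 27, 0.101887 ms; sum = 27.4281 ms.
End-to-end = 27.5 ms.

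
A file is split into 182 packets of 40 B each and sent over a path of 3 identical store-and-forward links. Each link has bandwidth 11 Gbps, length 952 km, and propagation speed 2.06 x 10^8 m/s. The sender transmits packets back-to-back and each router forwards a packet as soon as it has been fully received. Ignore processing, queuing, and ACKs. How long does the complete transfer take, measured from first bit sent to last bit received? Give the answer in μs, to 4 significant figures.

Per-hop transmission t_tx = L/R = 320/11000000000 = 0.0290909 μs.
Per-hop propagation t_prop = 952000/206000000 = 4621.36 μs.
Pipeline fill: first packet needs 3·t_tx to clear all hops; remaining 181 packets each add one t_tx.
Total = (3+182-1)·t_tx + 3·t_prop = 184·0.0290909 + 3·4621.36 = 13870 μs.

13870 μs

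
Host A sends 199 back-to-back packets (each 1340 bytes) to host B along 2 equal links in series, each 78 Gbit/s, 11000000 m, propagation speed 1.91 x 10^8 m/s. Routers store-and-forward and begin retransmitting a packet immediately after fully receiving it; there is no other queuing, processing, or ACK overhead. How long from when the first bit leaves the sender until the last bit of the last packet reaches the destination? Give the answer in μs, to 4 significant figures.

115200 μs

Per-hop transmission t_tx = L/R = 10720/78000000000 = 0.137436 μs.
Per-hop propagation t_prop = 11000000/191000000 = 57591.6 μs.
Pipeline fill: first packet needs 2·t_tx to clear all hops; remaining 198 packets each add one t_tx.
Total = (2+199-1)·t_tx + 2·t_prop = 200·0.137436 + 2·57591.6 = 115200 μs.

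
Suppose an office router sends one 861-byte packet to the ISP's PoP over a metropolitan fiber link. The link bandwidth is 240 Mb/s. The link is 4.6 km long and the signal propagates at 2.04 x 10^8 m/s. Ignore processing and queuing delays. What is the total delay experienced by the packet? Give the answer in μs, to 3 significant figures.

L = 861 × 8 = 6888 bits.
Transmission delay = L/R = 6888 / 240000000 = 28.7 μs.
Propagation delay = d/s = 4600 m / 204000000 m/s = 22.549 μs.
Total = 51.2 μs.

51.2 μs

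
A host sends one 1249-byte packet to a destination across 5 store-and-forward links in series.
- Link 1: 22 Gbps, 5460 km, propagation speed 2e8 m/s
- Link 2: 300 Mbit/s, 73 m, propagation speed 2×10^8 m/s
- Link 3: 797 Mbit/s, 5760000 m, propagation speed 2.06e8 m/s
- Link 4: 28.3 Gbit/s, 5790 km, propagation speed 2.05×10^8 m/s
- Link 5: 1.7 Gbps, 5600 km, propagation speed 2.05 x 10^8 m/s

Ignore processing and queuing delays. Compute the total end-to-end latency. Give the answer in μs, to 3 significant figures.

L = 1249 × 8 = 9992 bits.
Transmission delays (L/R per hop): 0.454182, 33.3067, 12.537, 0.353074, 5.87765 μs; sum = 52.5286 μs.
Propagation delays (d/s per hop): 27300, 0.365, 27961.2, 28243.9, 27317.1 μs; sum = 110823 μs.
End-to-end = 111000 μs.

111000 μs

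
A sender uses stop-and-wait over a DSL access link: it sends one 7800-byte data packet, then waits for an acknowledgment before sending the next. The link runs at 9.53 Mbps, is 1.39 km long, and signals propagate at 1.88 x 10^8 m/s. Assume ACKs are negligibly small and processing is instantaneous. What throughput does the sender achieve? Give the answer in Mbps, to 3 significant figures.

9.51 Mbps

t_tx = L/R = 62400/9530000 = 0.00654774 s.
t_prop = 1390/188000000 = 7.39362e-06 s; RTT = 1.47872e-05 s.
Cycle = t_tx + RTT = 0.00656253 s.
Throughput = L / cycle = 62400 / 0.00656253 = 9.51 Mbps.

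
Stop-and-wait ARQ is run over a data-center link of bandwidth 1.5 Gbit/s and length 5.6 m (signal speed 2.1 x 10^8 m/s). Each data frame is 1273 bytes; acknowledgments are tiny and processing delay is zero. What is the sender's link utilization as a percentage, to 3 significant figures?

99.2 %

t_tx = L/R = 10184/1500000000 = 6.78933e-06 s.
t_prop = 5.6/210000000 = 2.66667e-08 s; RTT = 5.33333e-08 s.
Cycle = t_tx + RTT = 6.84267e-06 s.
Utilization = t_tx / cycle = 6.78933e-06/6.84267e-06 = 99.2 %.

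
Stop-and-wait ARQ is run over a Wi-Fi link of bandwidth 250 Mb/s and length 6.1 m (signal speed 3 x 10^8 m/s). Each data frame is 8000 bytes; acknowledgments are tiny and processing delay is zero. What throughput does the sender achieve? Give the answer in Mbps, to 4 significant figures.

t_tx = L/R = 64000/250000000 = 0.000256 s.
t_prop = 6.1/300000000 = 2.03333e-08 s; RTT = 4.06667e-08 s.
Cycle = t_tx + RTT = 0.000256041 s.
Throughput = L / cycle = 64000 / 0.000256041 = 250.0 Mbps.

250.0 Mbps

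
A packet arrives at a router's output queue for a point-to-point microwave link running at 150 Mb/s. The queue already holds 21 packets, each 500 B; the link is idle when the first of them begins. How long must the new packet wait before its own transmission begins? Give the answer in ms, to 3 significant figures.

Each queued packet: L/R = 4000/150000000 = 0.0266667 ms.
21 queued → 0.56 ms.
Queuing delay = 0.560 ms.

0.560 ms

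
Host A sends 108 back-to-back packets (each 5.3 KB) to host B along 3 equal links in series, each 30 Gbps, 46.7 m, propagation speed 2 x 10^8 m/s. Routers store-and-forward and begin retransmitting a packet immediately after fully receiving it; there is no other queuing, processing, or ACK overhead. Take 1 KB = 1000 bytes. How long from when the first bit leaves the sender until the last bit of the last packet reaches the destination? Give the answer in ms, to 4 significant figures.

Per-hop transmission t_tx = L/R = 42400/30000000000 = 0.00141333 ms.
Per-hop propagation t_prop = 46.7/200000000 = 0.0002335 ms.
Pipeline fill: first packet needs 3·t_tx to clear all hops; remaining 107 packets each add one t_tx.
Total = (3+108-1)·t_tx + 3·t_prop = 110·0.00141333 + 3·0.0002335 = 0.1562 ms.

0.1562 ms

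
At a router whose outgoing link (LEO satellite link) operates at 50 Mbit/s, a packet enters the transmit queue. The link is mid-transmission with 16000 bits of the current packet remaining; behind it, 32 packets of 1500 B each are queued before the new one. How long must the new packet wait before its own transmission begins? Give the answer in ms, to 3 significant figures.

Each queued packet: L/R = 12000/50000000 = 0.24 ms.
32 queued → 7.68 ms.
Plus remaining 16000 bits of current packet: 0.32 ms.
Queuing delay = 8.00 ms.

8.00 ms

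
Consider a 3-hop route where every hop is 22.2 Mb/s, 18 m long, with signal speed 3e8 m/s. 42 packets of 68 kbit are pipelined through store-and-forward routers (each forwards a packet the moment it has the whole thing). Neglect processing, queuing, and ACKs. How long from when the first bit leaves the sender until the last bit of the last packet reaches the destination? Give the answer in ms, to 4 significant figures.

134.8 ms

Per-hop transmission t_tx = L/R = 68000/22200000 = 3.06306 ms.
Per-hop propagation t_prop = 18/300000000 = 6e-05 ms.
Pipeline fill: first packet needs 3·t_tx to clear all hops; remaining 41 packets each add one t_tx.
Total = (3+42-1)·t_tx + 3·t_prop = 44·3.06306 + 3·6e-05 = 134.8 ms.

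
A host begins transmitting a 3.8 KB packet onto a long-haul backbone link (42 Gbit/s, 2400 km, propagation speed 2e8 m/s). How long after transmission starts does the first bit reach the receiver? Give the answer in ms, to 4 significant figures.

12.00 ms

First bit experiences only propagation delay: d/s = 2400000/200000000 = 12.00 ms.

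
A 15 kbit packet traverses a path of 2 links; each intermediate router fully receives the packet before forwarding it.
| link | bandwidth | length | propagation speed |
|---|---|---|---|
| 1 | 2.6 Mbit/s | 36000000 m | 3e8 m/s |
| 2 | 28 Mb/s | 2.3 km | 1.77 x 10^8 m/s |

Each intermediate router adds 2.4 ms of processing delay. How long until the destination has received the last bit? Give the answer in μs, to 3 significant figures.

129000 μs

L = 15000 bits.
Transmission delays (L/R per hop): 5769.23, 535.714 μs; sum = 6304.95 μs.
Propagation delays (d/s per hop): 120000, 12.9944 μs; sum = 120013 μs.
Processing at 1 router(s): 1 × 2.4 ms = 2400 μs.
End-to-end = 129000 μs.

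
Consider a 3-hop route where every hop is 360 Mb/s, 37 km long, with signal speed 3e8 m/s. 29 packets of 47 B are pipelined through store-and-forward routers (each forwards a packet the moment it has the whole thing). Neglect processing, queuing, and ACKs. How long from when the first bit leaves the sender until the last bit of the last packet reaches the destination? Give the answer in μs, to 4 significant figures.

Per-hop transmission t_tx = L/R = 376/360000000 = 1.04444 μs.
Per-hop propagation t_prop = 37000/300000000 = 123.333 μs.
Pipeline fill: first packet needs 3·t_tx to clear all hops; remaining 28 packets each add one t_tx.
Total = (3+29-1)·t_tx + 3·t_prop = 31·1.04444 + 3·123.333 = 402.4 μs.

402.4 μs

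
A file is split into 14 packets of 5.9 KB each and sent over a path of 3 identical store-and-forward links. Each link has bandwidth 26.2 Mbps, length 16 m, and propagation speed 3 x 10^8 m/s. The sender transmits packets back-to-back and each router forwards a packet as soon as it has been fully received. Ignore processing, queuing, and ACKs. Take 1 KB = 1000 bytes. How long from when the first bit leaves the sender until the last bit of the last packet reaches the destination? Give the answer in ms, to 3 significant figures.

Per-hop transmission t_tx = L/R = 47200/26200000 = 1.80153 ms.
Per-hop propagation t_prop = 16/300000000 = 5.33333e-05 ms.
Pipeline fill: first packet needs 3·t_tx to clear all hops; remaining 13 packets each add one t_tx.
Total = (3+14-1)·t_tx + 3·t_prop = 16·1.80153 + 3·5.33333e-05 = 28.8 ms.

28.8 ms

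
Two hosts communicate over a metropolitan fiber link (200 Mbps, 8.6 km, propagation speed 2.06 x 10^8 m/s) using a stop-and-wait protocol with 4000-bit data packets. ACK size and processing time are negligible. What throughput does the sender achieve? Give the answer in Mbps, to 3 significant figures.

t_tx = L/R = 4000/200000000 = 2e-05 s.
t_prop = 8600/206000000 = 4.17476e-05 s; RTT = 8.34951e-05 s.
Cycle = t_tx + RTT = 0.000103495 s.
Throughput = L / cycle = 4000 / 0.000103495 = 38.6 Mbps.

38.6 Mbps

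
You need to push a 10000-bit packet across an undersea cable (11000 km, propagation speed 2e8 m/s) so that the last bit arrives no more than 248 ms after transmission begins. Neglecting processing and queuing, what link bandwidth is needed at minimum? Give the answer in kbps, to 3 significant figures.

51.8 kbps

Propagation delay = 11000000 / 200000000 = 55 ms.
Transmission budget = 248 − 55 = 193 ms.
R ≥ L / t_tx = 10000 bits / 0.193 s = 51.8 kbps.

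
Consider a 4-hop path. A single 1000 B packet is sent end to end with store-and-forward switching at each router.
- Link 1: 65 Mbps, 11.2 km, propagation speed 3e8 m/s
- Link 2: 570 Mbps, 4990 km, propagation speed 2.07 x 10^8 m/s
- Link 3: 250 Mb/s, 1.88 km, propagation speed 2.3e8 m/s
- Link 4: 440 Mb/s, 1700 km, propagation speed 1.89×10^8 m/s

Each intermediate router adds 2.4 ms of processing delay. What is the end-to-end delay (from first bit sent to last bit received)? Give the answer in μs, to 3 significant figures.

L = 1000 × 8 = 8000 bits.
Transmission delays (L/R per hop): 123.077, 14.0351, 32, 18.1818 μs; sum = 187.294 μs.
Propagation delays (d/s per hop): 37.3333, 24106.3, 8.17391, 8994.71 μs; sum = 33146.5 μs.
Processing at 3 router(s): 3 × 2.4 ms = 7200 μs.
End-to-end = 40500 μs.

40500 μs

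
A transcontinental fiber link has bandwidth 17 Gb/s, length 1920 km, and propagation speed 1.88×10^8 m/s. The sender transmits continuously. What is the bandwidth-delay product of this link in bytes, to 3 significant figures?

21700000 bytes

Propagation delay = 1920000 / 188000000 = 0.0102128 s.
BDP = R × t_prop = 17000000000 × 0.0102128 = 173617000 bits.
In bytes: 173617000/8 = 21700000 bytes.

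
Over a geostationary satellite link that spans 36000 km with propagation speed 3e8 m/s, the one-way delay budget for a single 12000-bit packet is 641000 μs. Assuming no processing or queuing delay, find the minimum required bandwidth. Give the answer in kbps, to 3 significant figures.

Propagation delay = 36000000 / 300000000 = 120000 μs.
Transmission budget = 641000 − 120000 = 521000 μs.
R ≥ L / t_tx = 12000 bits / 0.521 s = 23.0 kbps.

23.0 kbps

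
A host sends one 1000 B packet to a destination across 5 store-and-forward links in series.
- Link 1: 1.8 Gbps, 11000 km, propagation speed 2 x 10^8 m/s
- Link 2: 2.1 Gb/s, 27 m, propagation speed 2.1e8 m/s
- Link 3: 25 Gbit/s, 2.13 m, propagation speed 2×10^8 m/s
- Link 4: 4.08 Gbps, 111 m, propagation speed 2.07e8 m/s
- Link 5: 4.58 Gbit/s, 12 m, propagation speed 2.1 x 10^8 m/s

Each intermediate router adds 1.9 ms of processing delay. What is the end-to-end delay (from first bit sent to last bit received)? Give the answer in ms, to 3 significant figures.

62.6 ms

L = 1000 × 8 = 8000 bits.
Transmission delays (L/R per hop): 0.00444444, 0.00380952, 0.00032, 0.00196078, 0.00174672 ms; sum = 0.0122815 ms.
Propagation delays (d/s per hop): 55, 0.000128571, 1.065e-05, 0.000536232, 5.71429e-05 ms; sum = 55.0007 ms.
Processing at 4 router(s): 4 × 1.9 ms = 7.6 ms.
End-to-end = 62.6 ms.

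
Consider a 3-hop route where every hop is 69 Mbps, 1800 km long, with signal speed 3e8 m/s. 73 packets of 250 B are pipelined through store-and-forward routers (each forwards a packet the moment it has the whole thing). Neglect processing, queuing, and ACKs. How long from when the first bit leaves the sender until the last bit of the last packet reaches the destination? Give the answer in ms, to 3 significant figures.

Per-hop transmission t_tx = L/R = 2000/69000000 = 0.0289855 ms.
Per-hop propagation t_prop = 1800000/300000000 = 6 ms.
Pipeline fill: first packet needs 3·t_tx to clear all hops; remaining 72 packets each add one t_tx.
Total = (3+73-1)·t_tx + 3·t_prop = 75·0.0289855 + 3·6 = 20.2 ms.

20.2 ms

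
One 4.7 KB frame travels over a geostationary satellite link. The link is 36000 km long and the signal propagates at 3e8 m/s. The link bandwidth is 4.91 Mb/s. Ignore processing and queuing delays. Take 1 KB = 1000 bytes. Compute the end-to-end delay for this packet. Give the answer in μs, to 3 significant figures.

128000 μs

L = 37600 bits.
Transmission delay = L/R = 37600 / 4910000 = 7657.84 μs.
Propagation delay = d/s = 36000000 m / 300000000 m/s = 120000 μs.
Total = 128000 μs.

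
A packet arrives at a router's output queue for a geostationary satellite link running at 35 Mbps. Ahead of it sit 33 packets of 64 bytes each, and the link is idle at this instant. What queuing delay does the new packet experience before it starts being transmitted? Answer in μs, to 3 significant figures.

Each queued packet: L/R = 512/35000000 = 14.6286 μs.
33 queued → 482.743 μs.
Queuing delay = 483 μs.

483 μs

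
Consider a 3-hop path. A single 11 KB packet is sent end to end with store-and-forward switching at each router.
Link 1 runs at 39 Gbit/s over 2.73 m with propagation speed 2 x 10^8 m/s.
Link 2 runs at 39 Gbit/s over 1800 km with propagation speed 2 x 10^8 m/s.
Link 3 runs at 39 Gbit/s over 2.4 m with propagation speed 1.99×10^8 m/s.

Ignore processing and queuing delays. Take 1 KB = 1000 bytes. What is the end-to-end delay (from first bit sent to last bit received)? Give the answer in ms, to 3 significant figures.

L = 88000 bits.
Transmission delay per hop = L/R = 88000/39000000000 = 0.00225641 ms; 3 hops → 0.00676923 ms.
Propagation delays (d/s per hop): 1.365e-05, 9, 1.20603e-05 ms; sum = 9.00003 ms.
End-to-end = 9.01 ms.

9.01 ms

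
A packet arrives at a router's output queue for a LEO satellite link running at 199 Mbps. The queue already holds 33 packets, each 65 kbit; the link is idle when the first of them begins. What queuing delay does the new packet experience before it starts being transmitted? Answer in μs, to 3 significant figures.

Each queued packet: L/R = 65000/199000000 = 326.633 μs.
33 queued → 10778.9 μs.
Queuing delay = 10800 μs.

10800 μs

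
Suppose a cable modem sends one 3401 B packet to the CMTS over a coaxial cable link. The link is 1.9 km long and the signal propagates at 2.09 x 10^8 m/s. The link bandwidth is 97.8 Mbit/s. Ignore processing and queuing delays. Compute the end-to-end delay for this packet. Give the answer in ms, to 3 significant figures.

L = 3401 × 8 = 27208 bits.
Transmission delay = L/R = 27208 / 97800000 = 0.2782 ms.
Propagation delay = d/s = 1900 m / 209000000 m/s = 0.00909091 ms.
Total = 0.287 ms.

0.287 ms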